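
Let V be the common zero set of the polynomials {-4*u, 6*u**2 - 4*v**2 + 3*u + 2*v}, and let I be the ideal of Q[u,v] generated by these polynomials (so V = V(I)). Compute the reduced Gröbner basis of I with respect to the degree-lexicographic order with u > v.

f_1 = -4*u, LT = u.
f_2 = 6*u**2 - 4*v**2 + 3*u + 2*v, LT = u**2.

S(f_1,f_2): lcm = u**2. S = 2/3*v**2 - 1/2*u - 1/3*v.
  leading term v**2: no divisor's leading term divides it; move 2/3*v**2 to the remainder.
  leading term u: subtract (1/8)·f_1 from -1/2*u - 1/3*v → -1/3*v
  leading term v: no divisor's leading term divides it; move -1/3*v to the remainder.
  remainder 2/3*v**2 - 1/3*v ≠ 0; add g_3 = 2/3*v**2 - 1/3*v to the basis.

S(f_1,g_3): leading monomials are coprime, so the S-polynomial reduces to 0 (Buchberger's first criterion).
S(f_2,g_3): leading monomials are coprime, so the S-polynomial reduces to 0 (Buchberger's first criterion).
Every S-polynomial of the final basis reduces to 0, so we have a Gröbner basis.
Inter-reduce: drop elements whose leading term is divisible by another's, tail-reduce, and make monic.

G = {v**2 - 1/2*v, u}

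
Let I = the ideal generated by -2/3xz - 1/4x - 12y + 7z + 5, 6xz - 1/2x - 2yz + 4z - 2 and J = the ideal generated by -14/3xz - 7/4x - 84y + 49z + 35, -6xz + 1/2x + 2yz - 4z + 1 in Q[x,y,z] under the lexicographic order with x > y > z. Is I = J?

No, the ideals differ.

Equality of ideals is decidable: compute both reduced Gröbner bases (unique for the ordering) and check whether they agree.
Buchberger on the first generating set:
f_1 = -2/3xz - 1/4x - 12y + 7z + 5, LT = xz.
f_2 = 6xz - 1/2x - 2yz + 4z - 2, LT = xz.

S(f_1,f_2): lcm = xz. S = 11/24x + 1/3yz + 18y - 67/6z - 43/6.
  leading term x: no divisor's leading term divides it; move 11/24x to the remainder.
  leading term yz: no divisor's leading term divides it; move 1/3yz to the remainder.
  leading term y: no divisor's leading term divides it; move 18y to the remainder.
  leading term z: no divisor's leading term divides it; move -67/6z to the remainder.
  leading term 1: no divisor's leading term divides it; move -43/6 to the remainder.
  remainder 11/24x + 1/3yz + 18y - 67/6z - 43/6 ≠ 0; add g_3 = 11/24x + 1/3yz + 18y - 67/6z - 43/6 to the basis.

S(f_1,g_3): lcm = xz. S = 3/8x - 8/11yz^2 - 432/11yz + 18y + 268/11z^2 + 113/22z - 15/2.
  leading term x: subtract (9/11)·g_3 from 3/8x - 8/11yz^2 - 432/11yz + 18y + 268/11z^2 + 113/22z - 15/2 → -8/11yz^2 - 435/11yz + 36/11y + 268/11z^2 + 157/11z - 18/11
  leading term yz^2: no divisor's leading term divides it; move -8/11yz^2 to the remainder.
  leading term yz: no divisor's leading term divides it; move -435/11yz to the remainder.
  leading term y: no divisor's leading term divides it; move 36/11y to the remainder.
  leading term z^2: no divisor's leading term divides it; move 268/11z^2 to the remainder.
  leading term z: no divisor's leading term divides it; move 157/11z to the remainder.
  leading term 1: no divisor's leading term divides it; move -18/11 to the remainder.
  remainder -8/11yz^2 - 435/11yz + 36/11y + 268/11z^2 + 157/11z - 18/11 ≠ 0; add g_4 = -8/11yz^2 - 435/11yz + 36/11y + 268/11z^2 + 157/11z - 18/11 to the basis.

The other S-polynomials (S(f_2,g_3), S(f_1,g_4), S(f_2,g_4), S(g_3,g_4)) all reduce to 0 modulo the current basis, so we have a Gröbner basis.
Inter-reduce: drop elements whose leading term is divisible by another's, tail-reduce, and make monic.
Reduced Gröbner basis: {x + 8/11yz + 432/11y - 268/11z - 172/11, yz^2 + 435/8yz - 9/2y - 67/2z^2 - 157/8z + 9/4}.

Buchberger on the second generating set:
h_1 = -14/3xz - 7/4x - 84y + 49z + 35, LT = xz.
h_2 = -6xz + 1/2x + 2yz - 4z + 1, LT = xz.

S(h_1,h_2): lcm = xz. S = 11/24x + 1/3yz + 18y - 67/6z - 22/3.
  leading term x: no divisor's leading term divides it; move 11/24x to the remainder.
  leading term yz: no divisor's leading term divides it; move 1/3yz to the remainder.
  leading term y: no divisor's leading term divides it; move 18y to the remainder.
  leading term z: no divisor's leading term divides it; move -67/6z to the remainder.
  leading term 1: no divisor's leading term divides it; move -22/3 to the remainder.
  remainder 11/24x + 1/3yz + 18y - 67/6z - 22/3 ≠ 0; add k_3 = 11/24x + 1/3yz + 18y - 67/6z - 22/3 to the basis.

S(h_1,k_3): lcm = xz. S = 3/8x - 8/11yz^2 - 432/11yz + 18y + 268/11z^2 + 11/2z - 15/2.
  leading term x: subtract (9/11)·k_3 from 3/8x - 8/11yz^2 - 432/11yz + 18y + 268/11z^2 + 11/2z - 15/2 → -8/11yz^2 - 435/11yz + 36/11y + 268/11z^2 + 161/11z - 3/2
  leading term yz^2: no divisor's leading term divides it; move -8/11yz^2 to the remainder.
  leading term yz: no divisor's leading term divides it; move -435/11yz to the remainder.
  leading term y: no divisor's leading term divides it; move 36/11y to the remainder.
  leading term z^2: no divisor's leading term divides it; move 268/11z^2 to the remainder.
  leading term z: no divisor's leading term divides it; move 161/11z to the remainder.
  leading term 1: no divisor's leading term divides it; move -3/2 to the remainder.
  remainder -8/11yz^2 - 435/11yz + 36/11y + 268/11z^2 + 161/11z - 3/2 ≠ 0; add k_4 = -8/11yz^2 - 435/11yz + 36/11y + 268/11z^2 + 161/11z - 3/2 to the basis.

The other S-polynomials (S(h_2,k_3), S(h_1,k_4), S(h_2,k_4), S(k_3,k_4)) all reduce to 0 modulo the current basis, so we have a Gröbner basis.
Inter-reduce: drop elements whose leading term is divisible by another's, tail-reduce, and make monic.
Reduced Gröbner basis: {x + 8/11yz + 432/11y - 268/11z - 16, yz^2 + 435/8yz - 9/2y - 67/2z^2 - 161/8z + 33/16}.

Since the reduced bases disagree, the two ideals are not the same.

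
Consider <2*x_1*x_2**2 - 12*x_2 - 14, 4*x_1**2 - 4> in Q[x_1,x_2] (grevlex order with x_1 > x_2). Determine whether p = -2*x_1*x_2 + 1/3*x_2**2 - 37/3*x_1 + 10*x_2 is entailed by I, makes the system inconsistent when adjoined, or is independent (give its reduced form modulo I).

First compute the reduced Gröbner basis of I by Buchberger's algorithm.
f_1 = 2*x_1*x_2**2 - 12*x_2 - 14, LT = x_1*x_2**2.
f_2 = 4*x_1**2 - 4, LT = x_1**2.

S(f_1,f_2): lcm = x_1**2*x_2**2. S = -6*x_1*x_2 + x_2**2 - 7*x_1.
  reduce S modulo (f_1, f_2):
  remainder -6*x_1*x_2 + x_2**2 - 7*x_1 ≠ 0; add h_3 = -6*x_1*x_2 + x_2**2 - 7*x_1 to the basis.

S(f_1,h_3): lcm = x_1*x_2**2. S = 1/6*x_2**3 - 7/6*x_1*x_2 - 6*x_2 - 7.
  reduce S modulo (f_1, f_2, h_3):
  remainder 1/6*x_2**3 - 7/36*x_2**2 + 49/36*x_1 - 6*x_2 - 7 ≠ 0; add h_4 = 1/6*x_2**3 - 7/36*x_2**2 + 49/36*x_1 - 6*x_2 - 7 to the basis.

The other S-polynomials (S(f_2,h_3), S(f_1,h_4), S(f_2,h_4), S(h_3,h_4)) all reduce to 0 modulo the current basis, so we have a Gröbner basis.
Inter-reduce: drop elements whose leading term is divisible by another's, tail-reduce, and make monic.
Reduced Gröbner basis: {x_2**3 - 7/6*x_2**2 + 49/6*x_1 - 36*x_2 - 42, x_1**2 - 1, x_1*x_2 - 1/6*x_2**2 + 7/6*x_1}.
Label its elements g_1 = x_2**3 - 7/6*x_2**2 + 49/6*x_1 - 36*x_2 - 42, g_2 = x_1**2 - 1, g_3 = x_1*x_2 - 1/6*x_2**2 + 7/6*x_1.

Reduce p = -2*x_1*x_2 + 1/3*x_2**2 - 37/3*x_1 + 10*x_2 modulo G:
  leading term x_1*x_2: subtract (-2)·g_3 from -2*x_1*x_2 + 1/3*x_2**2 - 37/3*x_1 + 10*x_2 → -10*x_1 + 10*x_2
  leading term x_1: no divisor's leading term divides it; move -10*x_1 to the remainder.
  leading term x_2: no divisor's leading term divides it; move 10*x_2 to the remainder.
  normal form = -10*x_1 + 10*x_2.
The normal form is nonzero, so p ∉ I. Since p minus its normal form lies in I, I + (p) = I + (r) where r = -10*x_1 + 10*x_2; decide whether this ideal is the whole ring.
Run Buchberger on G together with r (pairs among the g_i already reduce to 0 since G is a Gröbner basis):
g_1 = x_2**3 - 7/6*x_2**2 + 49/6*x_1 - 36*x_2 - 42, LT = x_2**3.
g_2 = x_1**2 - 1, LT = x_1**2.
g_3 = x_1*x_2 - 1/6*x_2**2 + 7/6*x_1, LT = x_1*x_2.
r = -10*x_1 + 10*x_2, LT = x_1.

S(g_2,r): lcm = x_1**2. S = x_1*x_2 - 1.
  reduce S modulo (g_1, g_2, g_3, r):
  remainder 1/6*x_2**2 - 7/6*x_2 - 1 ≠ 0; add m_5 = 1/6*x_2**2 - 7/6*x_2 - 1 to the basis.

S(g_3,r): lcm = x_1*x_2. S = 5/6*x_2**2 + 7/6*x_1.
  reduce S modulo (g_1, g_2, g_3, r, m_5):
  remainder 7*x_2 + 5 ≠ 0; add m_6 = 7*x_2 + 5 to the basis.

S(g_1,m_5): lcm = x_2**3. S = 35/6*x_2**2 + 49/6*x_1 - 30*x_2 - 42.
  reduce S modulo (g_1, g_2, g_3, r, m_5, m_6):
  remainder -144/7 ≠ 0; add m_7 = -144/7 to the basis.

The other S-polynomials (S(g_1,g_2), S(g_1,g_3), S(g_1,r), S(g_2,g_3), S(g_2,m_5), S(g_3,m_5), S(r,m_5), S(g_1,m_6), S(g_2,m_6), S(g_3,m_6), S(r,m_6), S(m_5,m_6), S(g_1,m_7), S(g_2,m_7), S(g_3,m_7), S(r,m_7), S(m_5,m_7), S(m_6,m_7)) all reduce to 0 modulo the current basis, so we have a Gröbner basis.
Inter-reduce: drop elements whose leading term is divisible by another's, tail-reduce, and make monic.
Reduced Gröbner basis: {1}.
The reduced Gröbner basis of I + (p) is {1}: the ideal is the whole ring, so the enlarged system has no common solution — adjoining p is inconsistent.

The remainder on division by a Gröbner basis is unique — it is the normal form.

Adjoining -2*x_1*x_2 + 1/3*x_2**2 - 37/3*x_1 + 10*x_2 makes the ideal the whole ring: the system is inconsistent.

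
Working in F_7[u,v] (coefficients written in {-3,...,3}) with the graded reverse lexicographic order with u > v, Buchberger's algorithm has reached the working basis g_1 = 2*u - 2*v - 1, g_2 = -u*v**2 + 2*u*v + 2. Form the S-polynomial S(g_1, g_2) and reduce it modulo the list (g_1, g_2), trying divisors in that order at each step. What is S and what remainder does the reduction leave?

lcm(LM(g_1), LM(g_2)) = u*v**2.
S = (lcm/LT(g_1))·g_1 − (lcm/LT(g_2))·g_2 = -v**3 + 2*u*v + 3*v**2 + 2.
Reduce S modulo (g_1, g_2) in that order:
  leading term v**3: no divisor's leading term divides it; move -v**3 to the remainder.
  leading term u*v: subtract (v)·g_1 from 2*u*v + 3*v**2 + 2 → -2*v**2 + v + 2
  leading term v**2: no divisor's leading term divides it; move -2*v**2 to the remainder.
  leading term v: no divisor's leading term divides it; move v to the remainder.
  leading term 1: no divisor's leading term divides it; move 2 to the remainder.
The remainder -v**3 - 2*v**2 + v + 2 is nonzero, so it would be added as the next basis element.

S(g_1, g_2) = -v**3 + 2*u*v + 3*v**2 + 2; remainder on division = -v**3 - 2*v**2 + v + 2.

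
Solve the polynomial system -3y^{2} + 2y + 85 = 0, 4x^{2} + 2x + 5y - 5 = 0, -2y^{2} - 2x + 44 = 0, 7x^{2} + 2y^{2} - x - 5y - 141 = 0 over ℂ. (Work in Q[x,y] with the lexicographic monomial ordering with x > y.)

{(-3, -5)}

Compute a lex Gröbner basis by Buchberger's algorithm.
f_1 = -3y^{2} + 2y + 85, LT = y^{2}.
f_2 = 4x^{2} + 2x + 5y - 5, LT = x^{2}.
f_3 = -2x - 2y^{2} + 44, LT = x.
f_4 = 7x^{2} - x + 2y^{2} - 5y - 141, LT = x^{2}.

S(f_2,f_3): lcm = x^{2}. S = -xy^{2} + \tfrac{45}{2}x + \tfrac{5}{4}y - \tfrac{5}{4}.
  leading term xy^{2}: subtract (\tfrac{1}{3}x)·f_1 from -xy^{2} + \tfrac{45}{2}x + \tfrac{5}{4}y - \tfrac{5}{4} → -\tfrac{2}{3}xy - \tfrac{35}{6}x + \tfrac{5}{4}y - \tfrac{5}{4}
  leading term xy: subtract (\tfrac{1}{3}y)·f_3 from -\tfrac{2}{3}xy - \tfrac{35}{6}x + \tfrac{5}{4}y - \tfrac{5}{4} → -\tfrac{35}{6}x + \tfrac{2}{3}y^{3} - \tfrac{161}{12}y - \tfrac{5}{4}
  leading term x: subtract (\tfrac{35}{12})·f_3 from -\tfrac{35}{6}x + \tfrac{2}{3}y^{3} - \tfrac{161}{12}y - \tfrac{5}{4} → \tfrac{2}{3}y^{3} + \tfrac{35}{6}y^{2} - \tfrac{161}{12}y - \tfrac{1555}{12}
  leading term y^{3}: subtract (-\tfrac{2}{9}y)·f_1 from \tfrac{2}{3}y^{3} + \tfrac{35}{6}y^{2} - \tfrac{161}{12}y - \tfrac{1555}{12} → \tfrac{113}{18}y^{2} + \tfrac{197}{36}y - \tfrac{1555}{12}
  leading term y^{2}: subtract (-\tfrac{113}{54})·f_1 from \tfrac{113}{18}y^{2} + \tfrac{197}{36}y - \tfrac{1555}{12} → \tfrac{1043}{108}y + \tfrac{5215}{108}
  leading term y: no divisor's leading term divides it; move \tfrac{1043}{108}y to the remainder.
  leading term 1: no divisor's leading term divides it; move \tfrac{5215}{108} to the remainder.
  remainder \tfrac{1043}{108}y + \tfrac{5215}{108} ≠ 0; add h_5 = \tfrac{1043}{108}y + \tfrac{5215}{108} to the basis.

The other S-polynomials (S(f_1,f_2), S(f_1,f_3), S(f_1,f_4), S(f_2,f_4), S(f_3,f_4), S(f_1,h_5), S(f_2,h_5), S(f_3,h_5), S(f_4,h_5)) all reduce to 0 modulo the current basis, so we have a Gröbner basis.
Inter-reduce: drop elements whose leading term is divisible by another's, tail-reduce, and make monic.
Reduced Gröbner basis: {x + 3, y + 5}.

A lex Gröbner basis eliminates variables successively. Here y + 5 depends only on y, with roots {-5}; lifting each root through the earlier basis elements recovers the full solutions.
  y = -5: the earlier basis element becomes x + 3 = 0, giving x = -3 — point (-3, -5).
Each listed point satisfies every original equation (direct substitution).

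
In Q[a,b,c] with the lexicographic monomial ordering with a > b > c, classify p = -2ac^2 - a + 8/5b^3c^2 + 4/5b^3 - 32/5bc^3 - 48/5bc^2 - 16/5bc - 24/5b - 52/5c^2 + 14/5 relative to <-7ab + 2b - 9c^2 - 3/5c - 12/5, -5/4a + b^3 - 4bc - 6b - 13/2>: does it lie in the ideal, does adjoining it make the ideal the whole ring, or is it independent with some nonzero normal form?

Adjoining -2ac^2 - a + 8/5b^3c^2 + 4/5b^3 - 32/5bc^3 - 48/5bc^2 - 16/5bc - 24/5b - 52/5c^2 + 14/5 makes the ideal the whole ring: the system is inconsistent.

First compute the reduced Gröbner basis of I by Buchberger's algorithm.
f_1 = -7ab + 2b - 9c^2 - 3/5c - 12/5, LT = ab.
f_2 = -5/4a + b^3 - 4bc - 6b - 13/2, LT = a.

S(f_1,f_2): lcm = ab. S = 4/5b^4 - 16/5b^2c - 24/5b^2 - 192/35b + 9/7c^2 + 3/35c + 12/35.
  reduce S modulo (f_1, f_2):
  remainder 4/5b^4 - 16/5b^2c - 24/5b^2 - 192/35b + 9/7c^2 + 3/35c + 12/35 ≠ 0; add h_3 = 4/5b^4 - 16/5b^2c - 24/5b^2 - 192/35b + 9/7c^2 + 3/35c + 12/35 to the basis.

The other S-polynomials (S(f_1,h_3), S(f_2,h_3)) all reduce to 0 modulo the current basis, so we have a Gröbner basis.
Inter-reduce: drop elements whose leading term is divisible by another's, tail-reduce, and make monic.
Reduced Gröbner basis: {a - 4/5b^3 + 16/5bc + 24/5b + 26/5, b^4 - 4b^2c - 6b^2 - 48/7b + 45/28c^2 + 3/28c + 3/7}.
Label its elements g_1 = a - 4/5b^3 + 16/5bc + 24/5b + 26/5, g_2 = b^4 - 4b^2c - 6b^2 - 48/7b + 45/28c^2 + 3/28c + 3/7.

Reduce p = -2ac^2 - a + 8/5b^3c^2 + 4/5b^3 - 32/5bc^3 - 48/5bc^2 - 16/5bc - 24/5b - 52/5c^2 + 14/5 modulo G:
  leading term ac^2: subtract (-2c^2)·g_1 from -2ac^2 - a + 8/5b^3c^2 + 4/5b^3 - 32/5bc^3 - 48/5bc^2 - 16/5bc - 24/5b - 52/5c^2 + 14/5 → -a + 4/5b^3 - 16/5bc - 24/5b + 14/5
  leading term a: subtract (-1)·g_1 from -a + 4/5b^3 - 16/5bc - 24/5b + 14/5 → 8
  leading term 1: no divisor's leading term divides it; move 8 to the remainder.
  normal form = 8.
The normal form is nonzero, so p ∉ I. Since p minus its normal form lies in I, I + (p) = I + (r) where r = 8; decide whether this ideal is the whole ring.
Here r = 8 is a nonzero constant, hence a unit: 1 ∈ I + (p), the Gröbner basis of I + (p) is {1}, and the enlarged system has no common solution — adjoining p is inconsistent.

The remainder on division by a Gröbner basis is unique — it is the normal form.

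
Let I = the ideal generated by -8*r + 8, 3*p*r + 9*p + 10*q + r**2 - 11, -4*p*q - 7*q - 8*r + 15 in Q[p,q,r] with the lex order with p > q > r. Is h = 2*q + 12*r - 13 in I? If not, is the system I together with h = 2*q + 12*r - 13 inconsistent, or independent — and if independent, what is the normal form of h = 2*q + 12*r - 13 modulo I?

Adjoining 2*q + 12*r - 13 makes the ideal the whole ring: the system is inconsistent.

First compute the reduced Gröbner basis of I by Buchberger's algorithm.
f_1 = -8*r + 8, LT = r.
f_2 = 3*p*r + 9*p + 10*q + r**2 - 11, LT = p*r.
f_3 = -4*p*q - 7*q - 8*r + 15, LT = p*q.

S(f_1,f_2): lcm = p*r. S = -4*p - 10/3*q - 1/3*r**2 + 11/3.
  leading term p: no divisor's leading term divides it; move -4*p to the remainder.
  leading term q: no divisor's leading term divides it; move -10/3*q to the remainder.
  leading term r**2: subtract (1/24*r)·f_1 from -1/3*r**2 + 11/3 → -1/3*r + 11/3
  leading term r: subtract (1/24)·f_1 from -1/3*r + 11/3 → 10/3
  leading term 1: no divisor's leading term divides it; move 10/3 to the remainder.
  remainder -4*p - 10/3*q + 10/3 ≠ 0; add k_4 = -4*p - 10/3*q + 10/3 to the basis.

S(f_1,f_3): leading monomials are coprime, so the S-polynomial reduces to 0 (Buchberger's first criterion).
S(f_2,f_3): lcm = p*q*r. S = 3*p*q + 10/3*q**2 + 1/3*q*r**2 - 7/4*q*r - 11/3*q - 2*r**2 + 15/4*r.
  leading term p*q: subtract (-3/4)·f_3 from 3*p*q + 10/3*q**2 + 1/3*q*r**2 - 7/4*q*r - 11/3*q - 2*r**2 + 15/4*r → 10/3*q**2 + 1/3*q*r**2 - 7/4*q*r - 107/12*q - 2*r**2 - 9/4*r + 45/4
  leading term q**2: no divisor's leading term divides it; move 10/3*q**2 to the remainder.
  leading term q*r**2: subtract (-1/24*q*r)·f_1 from 1/3*q*r**2 - 7/4*q*r - 107/12*q - 2*r**2 - 9/4*r + 45/4 → -17/12*q*r - 107/12*q - 2*r**2 - 9/4*r + 45/4
  leading term q*r: subtract (17/96*q)·f_1 from -17/12*q*r - 107/12*q - 2*r**2 - 9/4*r + 45/4 → -31/3*q - 2*r**2 - 9/4*r + 45/4
  leading term q: no divisor's leading term divides it; move -31/3*q to the remainder.
  leading term r**2: subtract (1/4*r)·f_1 from -2*r**2 - 9/4*r + 45/4 → -17/4*r + 45/4
  leading term r: subtract (17/32)·f_1 from -17/4*r + 45/4 → 7
  leading term 1: no divisor's leading term divides it; move 7 to the remainder.
  remainder 10/3*q**2 - 31/3*q + 7 ≠ 0; add k_5 = 10/3*q**2 - 31/3*q + 7 to the basis.

S(f_1,k_4): leading monomials are coprime, so the S-polynomial reduces to 0 (Buchberger's first criterion).
S(f_2,k_4): lcm = p*r. S = 3*p - 5/6*q*r + 10/3*q + 1/3*r**2 + 5/6*r - 11/3.
  leading term p: subtract (-3/4)·k_4 from 3*p - 5/6*q*r + 10/3*q + 1/3*r**2 + 5/6*r - 11/3 → -5/6*q*r + 5/6*q + 1/3*r**2 + 5/6*r - 7/6
  leading term q*r: subtract (5/48*q)·f_1 from -5/6*q*r + 5/6*q + 1/3*r**2 + 5/6*r - 7/6 → 1/3*r**2 + 5/6*r - 7/6
  leading term r**2: subtract (-1/24*r)·f_1 from 1/3*r**2 + 5/6*r - 7/6 → 7/6*r - 7/6
  leading term r: subtract (-7/48)·f_1 from 7/6*r - 7/6 → 0
  remainder 0.

S(f_3,k_4): lcm = p*q. S = -5/6*q**2 + 31/12*q + 2*r - 15/4.
  leading term q**2: subtract (-1/4)·k_5 from -5/6*q**2 + 31/12*q + 2*r - 15/4 → 2*r - 2
  leading term r: subtract (-1/4)·f_1 from 2*r - 2 → 0
  remainder 0.

S(f_1,k_5): leading monomials are coprime, so the S-polynomial reduces to 0 (Buchberger's first criterion).
S(f_2,k_5): leading monomials are coprime, so the S-polynomial reduces to 0 (Buchberger's first criterion).
S(f_3,k_5): lcm = p*q**2. S = 31/10*p*q - 21/10*p + 7/4*q**2 + 2*q*r - 15/4*q.
  leading term p*q: subtract (-31/40)·f_3 from 31/10*p*q - 21/10*p + 7/4*q**2 + 2*q*r - 15/4*q → -21/10*p + 7/4*q**2 + 2*q*r - 367/40*q - 31/5*r + 93/8
  leading term p: subtract (21/40)·k_4 from -21/10*p + 7/4*q**2 + 2*q*r - 367/40*q - 31/5*r + 93/8 → 7/4*q**2 + 2*q*r - 297/40*q - 31/5*r + 79/8
  leading term q**2: subtract (21/40)·k_5 from 7/4*q**2 + 2*q*r - 297/40*q - 31/5*r + 79/8 → 2*q*r - 2*q - 31/5*r + 31/5
  leading term q*r: subtract (-1/4*q)·f_1 from 2*q*r - 2*q - 31/5*r + 31/5 → -31/5*r + 31/5
  leading term r: subtract (31/40)·f_1 from -31/5*r + 31/5 → 0
  remainder 0.

S(k_4,k_5): leading monomials are coprime, so the S-polynomial reduces to 0 (Buchberger's first criterion).
Every S-polynomial of the final basis reduces to 0, so we have a Gröbner basis.
Inter-reduce: drop elements whose leading term is divisible by another's, tail-reduce, and make monic.
Reduced Gröbner basis: {p + 5/6*q - 5/6, q**2 - 31/10*q + 21/10, r - 1}.
Label its elements g_1 = p + 5/6*q - 5/6, g_2 = q**2 - 31/10*q + 21/10, g_3 = r - 1.

Reduce h = 2*q + 12*r - 13 modulo G:
  leading term q: no divisor's leading term divides it; move 2*q to the remainder.
  leading term r: subtract (12)·g_3 from 12*r - 13 → -1
  leading term 1: no divisor's leading term divides it; move -1 to the remainder.
  normal form = 2*q - 1.
The normal form is nonzero, so h ∉ I. Since h minus its normal form lies in I, I + (h) = I + (n) where n = 2*q - 1; decide whether this ideal is the whole ring.
Run Buchberger on G together with n (pairs among the g_i already reduce to 0 since G is a Gröbner basis):
g_1 = p + 5/6*q - 5/6, LT = p.
g_2 = q**2 - 31/10*q + 21/10, LT = q**2.
g_3 = r - 1, LT = r.
n = 2*q - 1, LT = q.

S(g_1,g_2): leading monomials are coprime, so the S-polynomial reduces to 0 (Buchberger's first criterion).
S(g_1,g_3): leading monomials are coprime, so the S-polynomial reduces to 0 (Buchberger's first criterion).
S(g_1,n): leading monomials are coprime, so the S-polynomial reduces to 0 (Buchberger's first criterion).
S(g_2,g_3): leading monomials are coprime, so the S-polynomial reduces to 0 (Buchberger's first criterion).
S(g_2,n): lcm = q**2. S = -13/5*q + 21/10.
  leading term q: subtract (-13/10)·n from -13/5*q + 21/10 → 4/5
  leading term 1: no divisor's leading term divides it; move 4/5 to the remainder.
  remainder 4/5 ≠ 0; add m_5 = 4/5 to the basis.

S(g_3,n): leading monomials are coprime, so the S-polynomial reduces to 0 (Buchberger's first criterion).
S(g_1,m_5): leading monomials are coprime, so the S-polynomial reduces to 0 (Buchberger's first criterion).
S(g_2,m_5): leading monomials are coprime, so the S-polynomial reduces to 0 (Buchberger's first criterion).
S(g_3,m_5): leading monomials are coprime, so the S-polynomial reduces to 0 (Buchberger's first criterion).
S(n,m_5): leading monomials are coprime, so the S-polynomial reduces to 0 (Buchberger's first criterion).
Every S-polynomial of the final basis reduces to 0, so we have a Gröbner basis.
Inter-reduce: drop elements whose leading term is divisible by another's, tail-reduce, and make monic.
Reduced Gröbner basis: {1}.
The reduced Gröbner basis of I + (h) is {1}: the ideal is the whole ring, so the enlarged system has no common solution — adjoining h is inconsistent.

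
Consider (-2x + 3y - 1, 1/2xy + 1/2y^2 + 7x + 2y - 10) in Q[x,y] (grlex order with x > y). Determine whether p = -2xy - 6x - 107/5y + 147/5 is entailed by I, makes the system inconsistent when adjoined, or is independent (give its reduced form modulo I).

-2xy - 6x - 107/5y + 147/5 lies in I (it reduces to 0).

First compute the reduced Gröbner basis of I by Buchberger's algorithm.
f_1 = -2x + 3y - 1, LT = x.
f_2 = 1/2xy + 1/2y^2 + 7x + 2y - 10, LT = xy.

S(f_1,f_2): lcm = xy. S = -5/2y^2 - 14x - 7/2y + 20.
  leading term y^2: no divisor's leading term divides it; move -5/2y^2 to the remainder.
  leading term x: subtract (7)·f_1 from -14x - 7/2y + 20 → -49/2y + 27
  leading term y: no divisor's leading term divides it; move -49/2y to the remainder.
  leading term 1: no divisor's leading term divides it; move 27 to the remainder.
  remainder -5/2y^2 - 49/2y + 27 ≠ 0; add h_3 = -5/2y^2 - 49/2y + 27 to the basis.

S(f_1,h_3): leading monomials are coprime, so the S-polynomial reduces to 0 (Buchberger's first criterion).
S(f_2,h_3): lcm = xy^2. S = y^3 + 21/5xy + 4y^2 + 54/5x - 20y.
  leading term y^3: subtract (-2/5y)·h_3 from y^3 + 21/5xy + 4y^2 + 54/5x - 20y → 21/5xy - 29/5y^2 + 54/5x - 46/5y
  leading term xy: subtract (-21/10y)·f_1 from 21/5xy - 29/5y^2 + 54/5x - 46/5y → 1/2y^2 + 54/5x - 113/10y
  leading term y^2: subtract (-1/5)·h_3 from 1/2y^2 + 54/5x - 113/10y → 54/5x - 81/5y + 27/5
  leading term x: subtract (-27/5)·f_1 from 54/5x - 81/5y + 27/5 → 0
  remainder 0.

Every S-polynomial of the final basis reduces to 0, so we have a Gröbner basis.
Inter-reduce: drop elements whose leading term is divisible by another's, tail-reduce, and make monic.
Reduced Gröbner basis: {y^2 + 49/5y - 54/5, x - 3/2y + 1/2}.
Label its elements g_1 = y^2 + 49/5y - 54/5, g_2 = x - 3/2y + 1/2.

Reduce p = -2xy - 6x - 107/5y + 147/5 modulo G:
  leading term xy: subtract (-2y)·g_2 from -2xy - 6x - 107/5y + 147/5 → -3y^2 - 6x - 102/5y + 147/5
  leading term y^2: subtract (-3)·g_1 from -3y^2 - 6x - 102/5y + 147/5 → -6x + 9y - 3
  leading term x: subtract (-6)·g_2 from -6x + 9y - 3 → 0
  normal form = 0.
Since the normal form is 0, p ∈ I.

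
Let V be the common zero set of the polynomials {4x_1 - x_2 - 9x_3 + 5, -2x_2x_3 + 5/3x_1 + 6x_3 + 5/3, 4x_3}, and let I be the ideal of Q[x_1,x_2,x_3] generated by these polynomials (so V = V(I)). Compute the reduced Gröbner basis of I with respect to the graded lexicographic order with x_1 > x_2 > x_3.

G = {x_1 + 1, x_2 - 1, x_3}

The reduced Gröbner basis is the canonical form of the ideal for this ordering.

f_1 = 4x_1 - x_2 - 9x_3 + 5, LT = x_1.
f_2 = -2x_2x_3 + 5/3x_1 + 6x_3 + 5/3, LT = x_2x_3.
f_3 = 4x_3, LT = x_3.

S(f_2,f_3): lcm = x_2x_3. S = -5/6x_1 - 3x_3 - 5/6.
  reduce S modulo (f_1, f_2, f_3):
  remainder -5/24x_2 + 5/24 ≠ 0; add g_4 = -5/24x_2 + 5/24 to the basis.

The other S-polynomials (S(f_1,f_2), S(f_1,f_3), S(f_1,g_4), S(f_2,g_4), S(f_3,g_4)) all reduce to 0 modulo the current basis, so we have a Gröbner basis.
Inter-reduce: drop elements whose leading term is divisible by another's, tail-reduce, and make monic.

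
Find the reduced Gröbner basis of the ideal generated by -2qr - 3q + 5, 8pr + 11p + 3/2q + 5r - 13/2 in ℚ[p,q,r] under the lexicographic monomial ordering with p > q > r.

G = {pq - 20p - 3/2q² + 14q - 25/2, pr + 11/8p + 3/16q + ⅝r - 13/16, qr + 3/2q - 5/2}

f_1 = -2qr - 3q + 5, LT = qr.
f_2 = 8pr + 11p + 3/2q + 5r - 13/2, LT = pr.

S(f_1,f_2): lcm = pqr. S = ⅛pq - 5/2p - 3/16q² - ⅝qr + 13/16q.
  leading term pq: no divisor's leading term divides it; move ⅛pq to the remainder.
  leading term p: no divisor's leading term divides it; move -5/2p to the remainder.
  leading term q²: no divisor's leading term divides it; move -3/16q² to the remainder.
  leading term qr: subtract (5/16)·f_1 from -⅝qr + 13/16q → 7/4q - 25/16
  leading term q: no divisor's leading term divides it; move 7/4q to the remainder.
  leading term 1: no divisor's leading term divides it; move -25/16 to the remainder.
  remainder ⅛pq - 5/2p - 3/16q² + 7/4q - 25/16 ≠ 0; add g_3 = ⅛pq - 5/2p - 3/16q² + 7/4q - 25/16 to the basis.

The other S-polynomials (S(f_1,g_3), S(f_2,g_3)) all reduce to 0 modulo the current basis, so we have a Gröbner basis.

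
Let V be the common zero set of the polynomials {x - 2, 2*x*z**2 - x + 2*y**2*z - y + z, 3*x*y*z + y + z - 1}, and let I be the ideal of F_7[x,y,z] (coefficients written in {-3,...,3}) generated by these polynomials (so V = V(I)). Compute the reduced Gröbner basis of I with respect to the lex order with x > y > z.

G = {x - 2, y**2 + 3*y + 2*z**2 - 2*z - 2, y*z - y - z + 1, z**3 - 2*z**2 + 2*z - 1}

The reduced Gröbner basis is the canonical form of the ideal for this ordering.

f_1 = x - 2, LT = x.
f_2 = 2*x*z**2 - x + 2*y**2*z - y + z, LT = x*z**2.
f_3 = 3*x*y*z + y + z - 1, LT = x*y*z.

S(f_1,f_2): lcm = x*z**2. S = -3*x - y**2*z - 3*y - 2*z**2 + 3*z.
  leading term x: subtract (-3)·f_1 from -3*x - y**2*z - 3*y - 2*z**2 + 3*z → -y**2*z - 3*y - 2*z**2 + 3*z + 1
  leading term y**2*z: no divisor's leading term divides it; move -y**2*z to the remainder.
  leading term y: no divisor's leading term divides it; move -3*y to the remainder.
  leading term z**2: no divisor's leading term divides it; move -2*z**2 to the remainder.
  leading term z: no divisor's leading term divides it; move 3*z to the remainder.
  leading term 1: no divisor's leading term divides it; move 1 to the remainder.
  remainder -y**2*z - 3*y - 2*z**2 + 3*z + 1 ≠ 0; add g_4 = -y**2*z - 3*y - 2*z**2 + 3*z + 1 to the basis.

S(f_1,f_3): lcm = x*y*z. S = -2*y*z + 2*y + 2*z - 2.
  leading term y*z: no divisor's leading term divides it; move -2*y*z to the remainder.
  leading term y: no divisor's leading term divides it; move 2*y to the remainder.
  leading term z: no divisor's leading term divides it; move 2*z to the remainder.
  leading term 1: no divisor's leading term divides it; move -2 to the remainder.
  remainder -2*y*z + 2*y + 2*z - 2 ≠ 0; add g_5 = -2*y*z + 2*y + 2*z - 2 to the basis.

S(f_3,g_4): lcm = x*y**2*z. S = -3*x*y - 2*x*z**2 + 3*x*z + x - 2*y**2 - 2*y*z + 2*y.
  leading term x*y: subtract (-3*y)·f_1 from -3*x*y - 2*x*z**2 + 3*x*z + x - 2*y**2 - 2*y*z + 2*y → -2*x*z**2 + 3*x*z + x - 2*y**2 - 2*y*z + 3*y
  leading term x*z**2: subtract (-2*z**2)·f_1 from -2*x*z**2 + 3*x*z + x - 2*y**2 - 2*y*z + 3*y → 3*x*z + x - 2*y**2 - 2*y*z + 3*y + 3*z**2
  leading term x*z: subtract (3*z)·f_1 from 3*x*z + x - 2*y**2 - 2*y*z + 3*y + 3*z**2 → x - 2*y**2 - 2*y*z + 3*y + 3*z**2 - z
  leading term x: subtract (1)·f_1 from x - 2*y**2 - 2*y*z + 3*y + 3*z**2 - z → -2*y**2 - 2*y*z + 3*y + 3*z**2 - z + 2
  leading term y**2: no divisor's leading term divides it; move -2*y**2 to the remainder.
  leading term y*z: subtract (1)·g_5 from -2*y*z + 3*y + 3*z**2 - z + 2 → y + 3*z**2 - 3*z - 3
  leading term y: no divisor's leading term divides it; move y to the remainder.
  leading term z**2: no divisor's leading term divides it; move 3*z**2 to the remainder.
  leading term z: no divisor's leading term divides it; move -3*z to the remainder.
  leading term 1: no divisor's leading term divides it; move -3 to the remainder.
  remainder -2*y**2 + y + 3*z**2 - 3*z - 3 ≠ 0; add g_6 = -2*y**2 + y + 3*z**2 - 3*z - 3 to the basis.

S(f_3,g_6): lcm = x*y**2*z. S = -3*x*y*z - 2*x*z**3 + 2*x*z**2 + 2*x*z - 2*y**2 - 2*y*z + 2*y.
  leading term x*y*z: subtract (-3*y*z)·f_1 from -3*x*y*z - 2*x*z**3 + 2*x*z**2 + 2*x*z - 2*y**2 - 2*y*z + 2*y → -2*x*z**3 + 2*x*z**2 + 2*x*z - 2*y**2 - y*z + 2*y
  leading term x*z**3: subtract (-2*z**3)·f_1 from -2*x*z**3 + 2*x*z**2 + 2*x*z - 2*y**2 - y*z + 2*y → 2*x*z**2 + 2*x*z - 2*y**2 - y*z + 2*y + 3*z**3
  leading term x*z**2: subtract (2*z**2)·f_1 from 2*x*z**2 + 2*x*z - 2*y**2 - y*z + 2*y + 3*z**3 → 2*x*z - 2*y**2 - y*z + 2*y + 3*z**3 - 3*z**2
  leading term x*z: subtract (2*z)·f_1 from 2*x*z - 2*y**2 - y*z + 2*y + 3*z**3 - 3*z**2 → -2*y**2 - y*z + 2*y + 3*z**3 - 3*z**2 - 3*z
  leading term y**2: subtract (1)·g_6 from -2*y**2 - y*z + 2*y + 3*z**3 - 3*z**2 - 3*z → -y*z + y + 3*z**3 + z**2 + 3
  leading term y*z: subtract (-3)·g_5 from -y*z + y + 3*z**3 + z**2 + 3 → 3*z**3 + z**2 - z - 3
  leading term z**3: no divisor's leading term divides it; move 3*z**3 to the remainder.
  leading term z**2: no divisor's leading term divides it; move z**2 to the remainder.
  leading term z: no divisor's leading term divides it; move -z to the remainder.
  leading term 1: no divisor's leading term divides it; move -3 to the remainder.
  remainder 3*z**3 + z**2 - z - 3 ≠ 0; add g_7 = 3*z**3 + z**2 - z - 3 to the basis.

The other S-polynomials (S(f_2,f_3), S(f_1,g_4), S(f_2,g_4), S(f_1,g_5), S(f_2,g_5), S(f_3,g_5), S(g_4,g_5), S(f_1,g_6), S(f_2,g_6), S(g_4,g_6), S(g_5,g_6), S(f_1,g_7), S(f_2,g_7), S(f_3,g_7), S(g_4,g_7), S(g_5,g_7), S(g_6,g_7)) all reduce to 0 modulo the current basis, so we have a Gröbner basis.
Inter-reduce: drop elements whose leading term is divisible by another's, tail-reduce, and make monic.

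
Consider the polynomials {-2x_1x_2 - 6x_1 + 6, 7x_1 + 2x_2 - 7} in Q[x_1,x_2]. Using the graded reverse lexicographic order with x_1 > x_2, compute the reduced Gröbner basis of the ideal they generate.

This is the nonlinear analogue of row-reducing a linear system.

f_1 = -2x_1x_2 - 6x_1 + 6, LT = x_1x_2.
f_2 = 7x_1 + 2x_2 - 7, LT = x_1.

S(f_1,f_2): lcm = x_1x_2. S = -2/7x_2^2 + 3x_1 + x_2 - 3.
  leading term x_2^2: no divisor's leading term divides it; move -2/7x_2^2 to the remainder.
  leading term x_1: subtract (3/7)·f_2 from 3x_1 + x_2 - 3 → 1/7x_2
  leading term x_2: no divisor's leading term divides it; move 1/7x_2 to the remainder.
  remainder -2/7x_2^2 + 1/7x_2 ≠ 0; add g_3 = -2/7x_2^2 + 1/7x_2 to the basis.

The other S-polynomials (S(f_1,g_3), S(f_2,g_3)) all reduce to 0 modulo the current basis, so we have a Gröbner basis.
Inter-reduce: drop elements whose leading term is divisible by another's, tail-reduce, and make monic.

G = {x_2^2 - 1/2x_2, x_1 + 2/7x_2 - 1}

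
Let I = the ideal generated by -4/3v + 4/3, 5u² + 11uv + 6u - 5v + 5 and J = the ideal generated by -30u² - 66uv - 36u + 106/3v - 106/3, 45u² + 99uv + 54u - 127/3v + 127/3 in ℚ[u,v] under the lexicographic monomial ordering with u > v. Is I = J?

Since reduced Gröbner bases are canonical representatives of ideals under a given ordering, it suffices to compute and compare them.
Buchberger on the first generating set:
f_1 = -4/3v + 4/3, LT = v.
f_2 = 5u² + 11uv + 6u - 5v + 5, LT = u².

The S-polynomials (S(f_1,f_2)) all reduce to 0 modulo the current basis, so we have a Gröbner basis.
Inter-reduce: drop elements whose leading term is divisible by another's, tail-reduce, and make monic.
Reduced Gröbner basis: {u² + 17/5u, v - 1}.

Buchberger on the second generating set:
h_1 = -30u² - 66uv - 36u + 106/3v - 106/3, LT = u².
h_2 = 45u² + 99uv + 54u - 127/3v + 127/3, LT = u².

S(h_1,h_2): lcm = u². S = -32/135v + 32/135.
  leading term v: no divisor's leading term divides it; move -32/135v to the remainder.
  leading term 1: no divisor's leading term divides it; move 32/135 to the remainder.
  remainder -32/135v + 32/135 ≠ 0; add k_3 = -32/135v + 32/135 to the basis.

The other S-polynomials (S(h_1,k_3), S(h_2,k_3)) all reduce to 0 modulo the current basis, so we have a Gröbner basis.
Inter-reduce: drop elements whose leading term is divisible by another's, tail-reduce, and make monic.
Reduced Gröbner basis: {u² + 17/5u, v - 1}.

The two bases agree; hence the ideals are identical.

Yes, the ideals are equal.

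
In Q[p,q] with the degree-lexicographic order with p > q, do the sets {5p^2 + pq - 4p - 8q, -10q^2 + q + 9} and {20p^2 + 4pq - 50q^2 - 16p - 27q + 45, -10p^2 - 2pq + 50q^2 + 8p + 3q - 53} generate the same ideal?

No, the ideals differ.

Equality of ideals is decidable: compute both reduced Gröbner bases (unique for the ordering) and check whether they agree.
Buchberger on the first generating set:
f_1 = 5p^2 + pq - 4p - 8q, LT = p^2.
f_2 = -10q^2 + q + 9, LT = q^2.

The S-polynomials (S(f_1,f_2)) all reduce to 0 modulo the current basis, so we have a Gröbner basis.
Inter-reduce: drop elements whose leading term is divisible by another's, tail-reduce, and make monic.
Reduced Gröbner basis: {p^2 + 1/5pq - 4/5p - 8/5q, q^2 - 1/10q - 9/10}.

Buchberger on the second generating set:
h_1 = 20p^2 + 4pq - 50q^2 - 16p - 27q + 45, LT = p^2.
h_2 = -10p^2 - 2pq + 50q^2 + 8p + 3q - 53, LT = p^2.

S(h_1,h_2): lcm = p^2. S = 5/2q^2 - 21/20q - 61/20.
  leading term q^2: no divisor's leading term divides it; move 5/2q^2 to the remainder.
  leading term q: no divisor's leading term divides it; move -21/20q to the remainder.
  leading term 1: no divisor's leading term divides it; move -61/20 to the remainder.
  remainder 5/2q^2 - 21/20q - 61/20 ≠ 0; add k_3 = 5/2q^2 - 21/20q - 61/20 to the basis.

The other S-polynomials (S(h_1,k_3), S(h_2,k_3)) all reduce to 0 modulo the current basis, so we have a Gröbner basis.
Inter-reduce: drop elements whose leading term is divisible by another's, tail-reduce, and make monic.
Reduced Gröbner basis: {p^2 + 1/5pq - 4/5p - 12/5q - 4/5, q^2 - 21/50q - 61/50}.

These differ, so the ideals are not equal.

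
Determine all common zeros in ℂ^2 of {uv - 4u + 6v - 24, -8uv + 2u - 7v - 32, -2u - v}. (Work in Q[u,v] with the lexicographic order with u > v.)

{(-2, 4)}

Compute a lex Gröbner basis by Buchberger's algorithm.
f_1 = uv - 4u + 6v - 24, LT = uv.
f_2 = -8uv + 2u - 7v - 32, LT = uv.
f_3 = -2u - v, LT = u.

S(f_1,f_2): lcm = uv. S = -\tfrac{15}{4}u + \tfrac{41}{8}v - 28.
  leading term u: subtract (\tfrac{15}{8})·f_3 from -\tfrac{15}{4}u + \tfrac{41}{8}v - 28 → 7v - 28
  leading term v: no divisor's leading term divides it; move 7v to the remainder.
  leading term 1: no divisor's leading term divides it; move -28 to the remainder.
  remainder 7v - 28 ≠ 0; add h_4 = 7v - 28 to the basis.

S(f_1,f_3): lcm = uv. S = -4u - \tfrac{1}{2}v^{2} + 6v - 24.
  leading term u: subtract (2)·f_3 from -4u - \tfrac{1}{2}v^{2} + 6v - 24 → -\tfrac{1}{2}v^{2} + 8v - 24
  leading term v^{2}: subtract (-\tfrac{1}{14}v)·h_4 from -\tfrac{1}{2}v^{2} + 8v - 24 → 6v - 24
  leading term v: subtract (\tfrac{6}{7})·h_4 from 6v - 24 → 0
  remainder 0.

S(f_2,f_3): lcm = uv. S = -\tfrac{1}{4}u - \tfrac{1}{2}v^{2} + \tfrac{7}{8}v + 4.
  leading term u: subtract (\tfrac{1}{8})·f_3 from -\tfrac{1}{4}u - \tfrac{1}{2}v^{2} + \tfrac{7}{8}v + 4 → -\tfrac{1}{2}v^{2} + v + 4
  leading term v^{2}: subtract (-\tfrac{1}{14}v)·h_4 from -\tfrac{1}{2}v^{2} + v + 4 → -v + 4
  leading term v: subtract (-\tfrac{1}{7})·h_4 from -v + 4 → 0
  remainder 0.

S(f_1,h_4): lcm = uv. S = 6v - 24.
  leading term v: subtract (\tfrac{6}{7})·h_4 from 6v - 24 → 0
  remainder 0.

S(f_2,h_4): lcm = uv. S = \tfrac{15}{4}u + \tfrac{7}{8}v + 4.
  leading term u: subtract (-\tfrac{15}{8})·f_3 from \tfrac{15}{4}u + \tfrac{7}{8}v + 4 → -v + 4
  leading term v: subtract (-\tfrac{1}{7})·h_4 from -v + 4 → 0
  remainder 0.

S(f_3,h_4): leading monomials are coprime, so the S-polynomial reduces to 0 (Buchberger's first criterion).
Every S-polynomial of the final basis reduces to 0, so we have a Gröbner basis.
Inter-reduce: drop elements whose leading term is divisible by another's, tail-reduce, and make monic.
Reduced Gröbner basis: {u + 2, v - 4}.

Elimination: the polynomial v - 4 lies in the elimination ideal for v, so v ∈ {4}. For each such v, the remaining basis elements (now univariate) give the rest of the solution.
  v = 4: the earlier basis element becomes u + 2 = 0, giving u = -2 — point (-2, 4).
Substituting each solution back into the original system confirms all equations vanish.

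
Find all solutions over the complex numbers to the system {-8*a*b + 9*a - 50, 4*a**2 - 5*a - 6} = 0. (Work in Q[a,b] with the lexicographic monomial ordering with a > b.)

Compute a lex Gröbner basis by Buchberger's algorithm.
f_1 = -8*a*b + 9*a - 50, LT = a*b.
f_2 = 4*a**2 - 5*a - 6, LT = a**2.

S(f_1,f_2): lcm = a**2*b. S = -9/8*a**2 + 5/4*a*b + 25/4*a + 3/2*b.
  reduce S modulo (f_1, f_2):
  remainder 25/4*a + 3/2*b - 19/2 ≠ 0; add h_3 = 25/4*a + 3/2*b - 19/2 to the basis.

S(f_1,h_3): lcm = a*b. S = -9/8*a - 6/25*b**2 + 38/25*b + 25/4.
  reduce S modulo (f_1, f_2, h_3):
  remainder -6/25*b**2 + 179/100*b + 227/50 ≠ 0; add h_4 = -6/25*b**2 + 179/100*b + 227/50 to the basis.

The other S-polynomials (S(f_2,h_3), S(f_1,h_4), S(f_2,h_4), S(h_3,h_4)) all reduce to 0 modulo the current basis, so we have a Gröbner basis.
Inter-reduce: drop elements whose leading term is divisible by another's, tail-reduce, and make monic.
Reduced Gröbner basis: {a + 6/25*b - 38/25, b**2 - 179/24*b - 227/12}.

From the last basis element, b**2 - 179/24*b - 227/12 = 0, so b takes values in {-2, 227/24}. Each choice, substituted upward through the basis, yields the corresponding point(s) of the solution set.
  b = -2: the earlier basis element becomes a - 2 = 0, giving a = 2 — point (2, -2).
  b = 227/24: the earlier basis element becomes a + 3/4 = 0, giving a = -3/4 — point (-3/4, 227/24).

{(2, -2), (-3/4, 227/24)}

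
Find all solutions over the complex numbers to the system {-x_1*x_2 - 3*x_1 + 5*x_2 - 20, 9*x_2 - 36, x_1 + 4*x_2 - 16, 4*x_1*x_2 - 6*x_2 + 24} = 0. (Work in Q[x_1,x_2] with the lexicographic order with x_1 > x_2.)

{(0, 4)}

Compute a lex Gröbner basis by Buchberger's algorithm.
f_1 = -x_1*x_2 - 3*x_1 + 5*x_2 - 20, LT = x_1*x_2.
f_2 = 9*x_2 - 36, LT = x_2.
f_3 = x_1 + 4*x_2 - 16, LT = x_1.
f_4 = 4*x_1*x_2 - 6*x_2 + 24, LT = x_1*x_2.

S(f_1,f_2): lcm = x_1*x_2. S = 7*x_1 - 5*x_2 + 20.
  leading term x_1: subtract (7)·f_3 from 7*x_1 - 5*x_2 + 20 → -33*x_2 + 132
  leading term x_2: subtract (-11/3)·f_2 from -33*x_2 + 132 → 0
  remainder 0.

S(f_1,f_3): lcm = x_1*x_2. S = 3*x_1 - 4*x_2**2 + 11*x_2 + 20.
  leading term x_1: subtract (3)·f_3 from 3*x_1 - 4*x_2**2 + 11*x_2 + 20 → -4*x_2**2 - x_2 + 68
  leading term x_2**2: subtract (-4/9*x_2)·f_2 from -4*x_2**2 - x_2 + 68 → -17*x_2 + 68
  leading term x_2: subtract (-17/9)·f_2 from -17*x_2 + 68 → 0
  remainder 0.

S(f_1,f_4): lcm = x_1*x_2. S = 3*x_1 - 7/2*x_2 + 14.
  leading term x_1: subtract (3)·f_3 from 3*x_1 - 7/2*x_2 + 14 → -31/2*x_2 + 62
  leading term x_2: subtract (-31/18)·f_2 from -31/2*x_2 + 62 → 0
  remainder 0.

S(f_2,f_3): leading monomials are coprime, so the S-polynomial reduces to 0 (Buchberger's first criterion).
S(f_2,f_4): lcm = x_1*x_2. S = -4*x_1 + 3/2*x_2 - 6.
  leading term x_1: subtract (-4)·f_3 from -4*x_1 + 3/2*x_2 - 6 → 35/2*x_2 - 70
  leading term x_2: subtract (35/18)·f_2 from 35/2*x_2 - 70 → 0
  remainder 0.

S(f_3,f_4): lcm = x_1*x_2. S = 4*x_2**2 - 29/2*x_2 - 6.
  leading term x_2**2: subtract (4/9*x_2)·f_2 from 4*x_2**2 - 29/2*x_2 - 6 → 3/2*x_2 - 6
  leading term x_2: subtract (1/6)·f_2 from 3/2*x_2 - 6 → 0
  remainder 0.

Every S-polynomial of the final basis reduces to 0, so we have a Gröbner basis.
Inter-reduce: drop elements whose leading term is divisible by another's, tail-reduce, and make monic.
Reduced Gröbner basis: {x_1, x_2 - 4}.

The lex basis is triangular: the last element involves only x_2. Solving x_2 - 4 = 0 gives x_2 ∈ {4}; substituting each value into the earlier elements determines the remaining variables.
  x_2 = 4: the earlier basis element becomes x_1 = 0, giving x_1 = 0 — point (0, 4).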